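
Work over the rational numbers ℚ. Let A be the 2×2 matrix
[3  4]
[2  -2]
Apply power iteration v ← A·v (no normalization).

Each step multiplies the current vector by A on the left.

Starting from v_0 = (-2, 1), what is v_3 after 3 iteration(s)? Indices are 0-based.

v_0 = (-2, 1).
v_1 = A·v_0 = (-2, -6).
v_2 = A·v_1 = (-30, 8).
v_3 = A·v_2 = (-58, -76).

v_3 = (-58, -76)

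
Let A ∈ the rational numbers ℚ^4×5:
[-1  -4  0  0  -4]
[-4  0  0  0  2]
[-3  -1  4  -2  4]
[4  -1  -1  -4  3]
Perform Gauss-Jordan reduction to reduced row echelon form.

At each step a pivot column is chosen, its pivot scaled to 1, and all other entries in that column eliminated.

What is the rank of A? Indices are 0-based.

step 1: normalize row 0 (÷-1) = (1, 4, 0, 0, 4)
  row 1: subtract -4×row0 = (0, 16, 0, 0, 18)
  row 2: subtract -3×row0 = (0, 11, 4, -2, 16)
  row 3: subtract 4×row0 = (0, -17, -1, -4, -13)
step 2: normalize row 1 (÷16) = (0, 1, 0, 0, 9/8)
  row 0: subtract 4×row1 = (1, 0, 0, 0, -1/2)
  row 2: subtract 11×row1 = (0, 0, 4, -2, 29/8)
  row 3: subtract -17×row1 = (0, 0, -1, -4, 49/8)
step 3: normalize row 2 (÷4) = (0, 0, 1, -1/2, 29/32)
  row 3: subtract -1×row2 = (0, 0, 0, -9/2, 225/32)
step 4: normalize row 3 (÷-9/2) = (0, 0, 0, 1, -25/16)
  row 2: subtract -1/2×row3 = (0, 0, 1, 0, 1/8)

rank = 4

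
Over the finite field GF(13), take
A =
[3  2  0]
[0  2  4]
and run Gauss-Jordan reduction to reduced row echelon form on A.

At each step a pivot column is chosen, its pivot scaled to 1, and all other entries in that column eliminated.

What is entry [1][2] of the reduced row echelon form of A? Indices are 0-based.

M[1][2] = 2

step 1: normalize row 0 (÷3) = (1, 5, 0)
step 2: normalize row 1 (÷2) = (0, 1, 2)
  row 0: subtract 5×row1 = (1, 0, 3)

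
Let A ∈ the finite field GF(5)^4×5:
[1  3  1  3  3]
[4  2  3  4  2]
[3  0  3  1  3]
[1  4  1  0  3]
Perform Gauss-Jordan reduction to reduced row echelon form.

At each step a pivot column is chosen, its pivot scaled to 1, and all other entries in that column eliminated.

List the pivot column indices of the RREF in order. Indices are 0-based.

pivot(0,0)=1: scale R0 → (1, 3, 1, 3, 3)
  clear (1,0): R1 −= (4)R0 → (0, 0, 4, 2, 0)
  clear (2,0): R2 −= (3)R0 → (0, 1, 0, 2, 4)
  clear (3,0): R3 −= (1)R0 → (0, 1, 0, 2, 0)
pivot(1,1): swap R1↔R2
pivot(1,1)=1: scale R1 → (0, 1, 0, 2, 4)
  clear (0,1): R0 −= (3)R1 → (1, 0, 1, 2, 1)
  clear (3,1): R3 −= (1)R1 → (0, 0, 0, 0, 1)
pivot(2,2)=4: scale R2 → (0, 0, 1, 3, 0)
  clear (0,2): R0 −= (1)R2 → (1, 0, 0, 4, 1)
col 3: no nonzero at/below row 3; advance.
pivot(3,4)=1: scale R3 → (0, 0, 0, 0, 1)
  clear (0,4): R0 −= (1)R3 → (1, 0, 0, 4, 0)
  clear (1,4): R1 −= (4)R3 → (0, 1, 0, 2, 0)

pivot columns: 0, 1, 2, 4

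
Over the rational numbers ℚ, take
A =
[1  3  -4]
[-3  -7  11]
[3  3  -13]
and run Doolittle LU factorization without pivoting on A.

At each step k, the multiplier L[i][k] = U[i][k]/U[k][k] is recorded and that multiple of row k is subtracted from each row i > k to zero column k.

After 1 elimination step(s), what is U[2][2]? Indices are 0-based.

[col 0] pivot 1
  R1 -= -3*R0 → (0, 2, -1)  (L[1][0] := -3)
  R2 -= 3*R0 → (0, -6, -1)  (L[2][0] := 3)

U[2][2] = -1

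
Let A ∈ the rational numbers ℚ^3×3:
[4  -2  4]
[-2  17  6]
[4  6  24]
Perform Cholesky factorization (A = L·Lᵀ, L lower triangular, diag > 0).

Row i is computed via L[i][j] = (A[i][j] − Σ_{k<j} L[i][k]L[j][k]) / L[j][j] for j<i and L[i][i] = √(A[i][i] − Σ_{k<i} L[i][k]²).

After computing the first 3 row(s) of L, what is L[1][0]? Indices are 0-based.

Step 1: L[0][0] = √(4) = 2.
  L[1][0] = (-2) / L[0][0] = -1.
Step 2: L[1][1] = √(16) = 4.
  L[2][0] = (4) / L[0][0] = 2.
  L[2][1] = (8) / L[1][1] = 2.
Step 3: L[2][2] = √(16) = 4.

L[1][0] = -1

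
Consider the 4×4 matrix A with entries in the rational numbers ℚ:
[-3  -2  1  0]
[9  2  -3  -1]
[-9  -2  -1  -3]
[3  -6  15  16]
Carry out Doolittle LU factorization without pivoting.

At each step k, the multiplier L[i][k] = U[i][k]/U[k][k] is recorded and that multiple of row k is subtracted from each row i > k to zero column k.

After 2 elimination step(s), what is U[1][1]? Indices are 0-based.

U[1][1] = -4

k=0: U[0][0]=-3
  eliminate (1,0): mult=-3, new row 1: (0, -4, 0, -1); set L[1][0]=-3
  eliminate (2,0): mult=3, new row 2: (0, 4, -4, -3); set L[2][0]=3
  eliminate (3,0): mult=-1, new row 3: (0, -8, 16, 16); set L[3][0]=-1
k=1: U[1][1]=-4
  eliminate (2,1): mult=-1, new row 2: (0, 0, -4, -4); set L[2][1]=-1
  eliminate (3,1): mult=2, new row 3: (0, 0, 16, 18); set L[3][1]=2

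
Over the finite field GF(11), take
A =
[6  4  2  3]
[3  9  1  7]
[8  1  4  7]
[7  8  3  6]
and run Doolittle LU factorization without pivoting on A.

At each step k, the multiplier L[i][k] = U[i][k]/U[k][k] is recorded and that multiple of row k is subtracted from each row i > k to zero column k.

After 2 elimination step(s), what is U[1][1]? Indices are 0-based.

[col 0] pivot 6
  R1 -= 6*R0 → (0, 7, 0, 0)  (L[1][0] := 6)
  R2 -= 5*R0 → (0, 3, 5, 3)  (L[2][0] := 5)
  R3 -= 3*R0 → (0, 7, 8, 8)  (L[3][0] := 3)
[col 1] pivot 7
  R2 -= 2*R1 → (0, 0, 5, 3)  (L[2][1] := 2)
  R3 -= 1*R1 → (0, 0, 8, 8)  (L[3][1] := 1)

U[1][1] = 7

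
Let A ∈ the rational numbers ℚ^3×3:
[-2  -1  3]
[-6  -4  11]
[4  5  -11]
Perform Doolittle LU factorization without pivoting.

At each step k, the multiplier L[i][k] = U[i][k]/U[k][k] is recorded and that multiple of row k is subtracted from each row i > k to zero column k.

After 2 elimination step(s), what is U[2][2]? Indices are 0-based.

k=0: U[0][0]=-2
  eliminate (1,0): mult=3, new row 1: (0, -1, 2); set L[1][0]=3
  eliminate (2,0): mult=-2, new row 2: (0, 3, -5); set L[2][0]=-2
k=1: U[1][1]=-1
  eliminate (2,1): mult=-3, new row 2: (0, 0, 1); set L[2][1]=-3

U[2][2] = 1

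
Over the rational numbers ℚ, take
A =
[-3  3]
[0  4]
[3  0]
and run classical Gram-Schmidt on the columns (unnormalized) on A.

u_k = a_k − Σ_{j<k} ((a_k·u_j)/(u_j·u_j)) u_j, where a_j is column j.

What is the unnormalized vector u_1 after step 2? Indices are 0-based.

u_1 = (3/2, 4, 3/2)

Step 1: u_0 = a_0 = (-3, 0, 3).
Step 2: u_1 = a_1 − (-1/2)·u_0 = (3/2, 4, 3/2).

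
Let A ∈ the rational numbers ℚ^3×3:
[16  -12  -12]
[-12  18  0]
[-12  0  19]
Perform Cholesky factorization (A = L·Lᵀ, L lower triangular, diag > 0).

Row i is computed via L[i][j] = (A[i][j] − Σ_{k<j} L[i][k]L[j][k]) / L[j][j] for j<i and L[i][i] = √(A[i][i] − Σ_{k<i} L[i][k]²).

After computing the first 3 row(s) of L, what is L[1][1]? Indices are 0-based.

L[1][1] = 3

Step 1: L[0][0] = √(16) = 4.
  L[1][0] = (-12) / L[0][0] = -3.
Step 2: L[1][1] = √(9) = 3.
  L[2][0] = (-12) / L[0][0] = -3.
  L[2][1] = (-9) / L[1][1] = -3.
Step 3: L[2][2] = √(1) = 1.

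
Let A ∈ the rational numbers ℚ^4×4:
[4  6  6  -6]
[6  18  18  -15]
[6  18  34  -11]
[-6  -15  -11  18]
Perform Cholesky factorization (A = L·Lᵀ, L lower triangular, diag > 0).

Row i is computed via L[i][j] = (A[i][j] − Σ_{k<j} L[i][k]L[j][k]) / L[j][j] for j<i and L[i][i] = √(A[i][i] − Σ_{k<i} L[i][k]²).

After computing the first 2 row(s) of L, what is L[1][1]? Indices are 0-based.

L[1][1] = 3

Step 1: L[0][0] = √(4) = 2.
  L[1][0] = (6) / L[0][0] = 3.
Step 2: L[1][1] = √(9) = 3.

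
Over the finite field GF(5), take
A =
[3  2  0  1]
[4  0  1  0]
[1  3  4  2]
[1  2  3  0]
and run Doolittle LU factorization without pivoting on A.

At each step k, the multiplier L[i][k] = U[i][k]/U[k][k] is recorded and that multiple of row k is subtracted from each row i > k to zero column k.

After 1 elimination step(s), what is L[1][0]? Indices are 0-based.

Step 1: pivot at (0,0) is 3.
  row1 ← row1 − (3)·row0  ⇒  L[1][0]=3, U row1=(0, 4, 1, 2)
  row2 ← row2 − (2)·row0  ⇒  L[2][0]=2, U row2=(0, 4, 4, 0)
  row3 ← row3 − (2)·row0  ⇒  L[3][0]=2, U row3=(0, 3, 3, 3)

L[1][0] = 3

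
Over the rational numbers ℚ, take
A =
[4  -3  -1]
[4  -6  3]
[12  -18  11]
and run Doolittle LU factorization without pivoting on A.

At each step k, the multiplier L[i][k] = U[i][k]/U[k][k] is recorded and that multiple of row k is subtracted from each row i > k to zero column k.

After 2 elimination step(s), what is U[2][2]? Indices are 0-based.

Step 1: pivot at (0,0) is 4.
  row1 ← row1 − (1)·row0  ⇒  L[1][0]=1, U row1=(0, -3, 4)
  row2 ← row2 − (3)·row0  ⇒  L[2][0]=3, U row2=(0, -9, 14)
Step 2: pivot at (1,1) is -3.
  row2 ← row2 − (3)·row1  ⇒  L[2][1]=3, U row2=(0, 0, 2)

U[2][2] = 2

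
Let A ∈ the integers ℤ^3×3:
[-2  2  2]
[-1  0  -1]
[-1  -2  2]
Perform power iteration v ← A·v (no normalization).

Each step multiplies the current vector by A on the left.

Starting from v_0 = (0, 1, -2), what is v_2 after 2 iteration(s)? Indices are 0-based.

v_2 = (-4, 8, -14)

v_0 = (0, 1, -2).
v_1 = A·v_0 = (-2, 2, -6).
v_2 = A·v_1 = (-4, 8, -14).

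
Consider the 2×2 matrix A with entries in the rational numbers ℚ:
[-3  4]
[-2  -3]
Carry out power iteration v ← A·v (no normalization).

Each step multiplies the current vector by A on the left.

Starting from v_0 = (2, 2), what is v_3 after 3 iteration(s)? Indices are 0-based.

v_0 = (2, 2).
v_1 = A·v_0 = (2, -10).
v_2 = A·v_1 = (-46, 26).
v_3 = A·v_2 = (242, 14).

v_3 = (242, 14)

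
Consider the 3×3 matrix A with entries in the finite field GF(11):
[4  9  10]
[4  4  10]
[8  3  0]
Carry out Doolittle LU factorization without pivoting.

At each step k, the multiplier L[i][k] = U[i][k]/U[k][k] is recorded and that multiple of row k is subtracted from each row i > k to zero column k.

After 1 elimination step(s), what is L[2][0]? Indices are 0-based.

L[2][0] = 2

[col 0] pivot 4
  R1 -= 1*R0 → (0, 6, 0)  (L[1][0] := 1)
  R2 -= 2*R0 → (0, 7, 2)  (L[2][0] := 2)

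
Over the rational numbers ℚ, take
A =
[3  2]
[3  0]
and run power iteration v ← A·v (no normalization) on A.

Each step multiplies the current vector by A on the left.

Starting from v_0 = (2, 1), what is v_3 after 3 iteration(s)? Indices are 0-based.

v_3 = (156, 108)

v_0 = (2, 1).
v_1 = A·v_0 = (8, 6).
v_2 = A·v_1 = (36, 24).
v_3 = A·v_2 = (156, 108).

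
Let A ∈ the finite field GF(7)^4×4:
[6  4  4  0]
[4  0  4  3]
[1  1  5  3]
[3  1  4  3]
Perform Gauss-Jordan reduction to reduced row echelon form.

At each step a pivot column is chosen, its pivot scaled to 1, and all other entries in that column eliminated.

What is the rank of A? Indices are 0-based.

rank = 4

pivot(0,0)=6: scale R0 → (1, 3, 3, 0)
  clear (1,0): R1 −= (4)R0 → (0, 2, 6, 3)
  clear (2,0): R2 −= (1)R0 → (0, 5, 2, 3)
  clear (3,0): R3 −= (3)R0 → (0, 6, 2, 3)
pivot(1,1)=2: scale R1 → (0, 1, 3, 5)
  clear (0,1): R0 −= (3)R1 → (1, 0, 1, 6)
  clear (2,1): R2 −= (5)R1 → (0, 0, 1, 6)
  clear (3,1): R3 −= (6)R1 → (0, 0, 5, 1)
pivot(2,2)=1: scale R2 → (0, 0, 1, 6)
  clear (0,2): R0 −= (1)R2 → (1, 0, 0, 0)
  clear (1,2): R1 −= (3)R2 → (0, 1, 0, 1)
  clear (3,2): R3 −= (5)R2 → (0, 0, 0, 6)
pivot(3,3)=6: scale R3 → (0, 0, 0, 1)
  clear (1,3): R1 −= (1)R3 → (0, 1, 0, 0)
  clear (2,3): R2 −= (6)R3 → (0, 0, 1, 0)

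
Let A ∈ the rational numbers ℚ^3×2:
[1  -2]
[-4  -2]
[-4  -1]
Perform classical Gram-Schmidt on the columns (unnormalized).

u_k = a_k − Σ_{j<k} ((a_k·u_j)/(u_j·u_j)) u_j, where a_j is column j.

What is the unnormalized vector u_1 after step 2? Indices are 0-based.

Step 1: u_0 = a_0 = (1, -4, -4).
Step 2: u_1 = a_1 − (10/33)·u_0 = (-76/33, -26/33, 7/33).

u_1 = (-76/33, -26/33, 7/33)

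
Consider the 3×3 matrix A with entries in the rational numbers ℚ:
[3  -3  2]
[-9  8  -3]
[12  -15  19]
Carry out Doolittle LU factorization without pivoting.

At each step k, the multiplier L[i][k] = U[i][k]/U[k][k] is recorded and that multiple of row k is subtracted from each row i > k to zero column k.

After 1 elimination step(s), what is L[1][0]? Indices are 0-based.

L[1][0] = -3

Step 1: pivot at (0,0) is 3.
  row1 ← row1 − (-3)·row0  ⇒  L[1][0]=-3, U row1=(0, -1, 3)
  row2 ← row2 − (4)·row0  ⇒  L[2][0]=4, U row2=(0, -3, 11)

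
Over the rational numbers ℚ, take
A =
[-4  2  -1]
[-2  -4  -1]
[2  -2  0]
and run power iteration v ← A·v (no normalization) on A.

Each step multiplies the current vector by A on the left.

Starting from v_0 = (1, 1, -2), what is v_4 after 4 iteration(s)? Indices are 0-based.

v_4 = (-288, 160, 224)

v_0 = (1, 1, -2).
v_1 = A·v_0 = (0, -4, 0).
v_2 = A·v_1 = (-8, 16, 8).
v_3 = A·v_2 = (56, -56, -48).
v_4 = A·v_3 = (-288, 160, 224).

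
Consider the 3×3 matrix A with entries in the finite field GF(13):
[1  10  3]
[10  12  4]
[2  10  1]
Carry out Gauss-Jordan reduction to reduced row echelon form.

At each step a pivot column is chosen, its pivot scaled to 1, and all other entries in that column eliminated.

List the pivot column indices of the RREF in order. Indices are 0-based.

pivot columns: 0, 1, 2

pivot(0,0)=1: scale R0 → (1, 10, 3)
  clear (1,0): R1 −= (10)R0 → (0, 3, 0)
  clear (2,0): R2 −= (2)R0 → (0, 3, 8)
pivot(1,1)=3: scale R1 → (0, 1, 0)
  clear (0,1): R0 −= (10)R1 → (1, 0, 3)
  clear (2,1): R2 −= (3)R1 → (0, 0, 8)
pivot(2,2)=8: scale R2 → (0, 0, 1)
  clear (0,2): R0 −= (3)R2 → (1, 0, 0)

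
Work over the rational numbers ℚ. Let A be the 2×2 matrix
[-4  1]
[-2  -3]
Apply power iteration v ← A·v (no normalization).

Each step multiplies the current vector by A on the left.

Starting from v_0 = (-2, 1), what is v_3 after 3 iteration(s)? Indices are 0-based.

v_3 = (119, 133)

v_0 = (-2, 1).
v_1 = A·v_0 = (9, 1).
v_2 = A·v_1 = (-35, -21).
v_3 = A·v_2 = (119, 133).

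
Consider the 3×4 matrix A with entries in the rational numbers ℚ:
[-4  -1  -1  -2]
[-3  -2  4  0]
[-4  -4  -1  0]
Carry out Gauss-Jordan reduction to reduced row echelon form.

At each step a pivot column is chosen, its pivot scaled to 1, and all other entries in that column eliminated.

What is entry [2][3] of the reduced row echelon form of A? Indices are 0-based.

M[2][3] = 8/57

[1] R0 /= -4  ⇒  (1, 1/4, 1/4, 1/2)
     R1 -= -3·R0  ⇒  (0, -5/4, 19/4, 3/2)
     R2 -= -4·R0  ⇒  (0, -3, 0, 2)
[2] R1 /= -5/4  ⇒  (0, 1, -19/5, -6/5)
     R0 -= 1/4·R1  ⇒  (1, 0, 6/5, 4/5)
     R2 -= -3·R1  ⇒  (0, 0, -57/5, -8/5)
[3] R2 /= -57/5  ⇒  (0, 0, 1, 8/57)
     R0 -= 6/5·R2  ⇒  (1, 0, 0, 12/19)
     R1 -= -19/5·R2  ⇒  (0, 1, 0, -2/3)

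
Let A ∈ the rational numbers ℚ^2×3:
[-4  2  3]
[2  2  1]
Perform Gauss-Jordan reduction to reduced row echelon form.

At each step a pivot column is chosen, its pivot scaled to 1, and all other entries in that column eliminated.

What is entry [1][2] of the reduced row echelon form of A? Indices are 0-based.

step 1: normalize row 0 (÷-4) = (1, -1/2, -3/4)
  row 1: subtract 2×row0 = (0, 3, 5/2)
step 2: normalize row 1 (÷3) = (0, 1, 5/6)
  row 0: subtract -1/2×row1 = (1, 0, -1/3)

M[1][2] = 5/6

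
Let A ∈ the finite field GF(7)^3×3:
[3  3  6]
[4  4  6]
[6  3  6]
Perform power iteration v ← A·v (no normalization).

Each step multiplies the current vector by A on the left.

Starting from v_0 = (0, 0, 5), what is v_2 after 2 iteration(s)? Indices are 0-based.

v_0 = (0, 0, 5).
v_1 = A·v_0 = (2, 2, 2).
v_2 = A·v_1 = (3, 0, 2).

v_2 = (3, 0, 2)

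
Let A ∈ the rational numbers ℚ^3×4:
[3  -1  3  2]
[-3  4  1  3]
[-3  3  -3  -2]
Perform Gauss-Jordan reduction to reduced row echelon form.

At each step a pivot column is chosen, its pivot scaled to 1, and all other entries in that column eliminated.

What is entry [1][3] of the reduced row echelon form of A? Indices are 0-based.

[1] R0 /= 3  ⇒  (1, -1/3, 1, 2/3)
     R1 -= -3·R0  ⇒  (0, 3, 4, 5)
     R2 -= -3·R0  ⇒  (0, 2, 0, 0)
[2] R1 /= 3  ⇒  (0, 1, 4/3, 5/3)
     R0 -= -1/3·R1  ⇒  (1, 0, 13/9, 11/9)
     R2 -= 2·R1  ⇒  (0, 0, -8/3, -10/3)
[3] R2 /= -8/3  ⇒  (0, 0, 1, 5/4)
     R0 -= 13/9·R2  ⇒  (1, 0, 0, -7/12)
     R1 -= 4/3·R2  ⇒  (0, 1, 0, 0)

M[1][3] = 0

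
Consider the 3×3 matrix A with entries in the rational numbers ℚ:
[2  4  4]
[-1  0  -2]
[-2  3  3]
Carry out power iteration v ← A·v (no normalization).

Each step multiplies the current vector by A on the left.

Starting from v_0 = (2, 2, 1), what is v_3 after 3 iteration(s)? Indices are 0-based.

v_3 = (-148, 22, -237)

v_0 = (2, 2, 1).
v_1 = A·v_0 = (16, -4, 5).
v_2 = A·v_1 = (36, -26, -29).
v_3 = A·v_2 = (-148, 22, -237).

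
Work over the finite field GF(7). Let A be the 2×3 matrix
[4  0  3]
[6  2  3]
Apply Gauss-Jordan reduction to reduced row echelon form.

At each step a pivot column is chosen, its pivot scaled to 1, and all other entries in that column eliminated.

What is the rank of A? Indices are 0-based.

rank = 2

[1] R0 /= 4  ⇒  (1, 0, 6)
     R1 -= 6·R0  ⇒  (0, 2, 2)
[2] R1 /= 2  ⇒  (0, 1, 1)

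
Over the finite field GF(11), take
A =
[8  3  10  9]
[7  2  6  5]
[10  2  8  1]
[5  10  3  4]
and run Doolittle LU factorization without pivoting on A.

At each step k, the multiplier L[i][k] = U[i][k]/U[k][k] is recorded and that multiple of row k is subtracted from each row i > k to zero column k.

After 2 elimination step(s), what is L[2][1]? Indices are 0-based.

L[2][1] = 5

Step 1: pivot at (0,0) is 8.
  row1 ← row1 − (5)·row0  ⇒  L[1][0]=5, U row1=(0, 9, 0, 4)
  row2 ← row2 − (4)·row0  ⇒  L[2][0]=4, U row2=(0, 1, 1, 9)
  row3 ← row3 − (2)·row0  ⇒  L[3][0]=2, U row3=(0, 4, 5, 8)
Step 2: pivot at (1,1) is 9.
  row2 ← row2 − (5)·row1  ⇒  L[2][1]=5, U row2=(0, 0, 1, 0)
  row3 ← row3 − (9)·row1  ⇒  L[3][1]=9, U row3=(0, 0, 5, 5)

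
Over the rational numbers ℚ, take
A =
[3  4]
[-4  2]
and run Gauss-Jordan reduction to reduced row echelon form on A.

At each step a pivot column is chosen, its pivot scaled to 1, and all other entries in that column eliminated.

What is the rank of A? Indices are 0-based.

rank = 2

pivot(0,0)=3: scale R0 → (1, 4/3)
  clear (1,0): R1 −= (-4)R0 → (0, 22/3)
pivot(1,1)=22/3: scale R1 → (0, 1)
  clear (0,1): R0 −= (4/3)R1 → (1, 0)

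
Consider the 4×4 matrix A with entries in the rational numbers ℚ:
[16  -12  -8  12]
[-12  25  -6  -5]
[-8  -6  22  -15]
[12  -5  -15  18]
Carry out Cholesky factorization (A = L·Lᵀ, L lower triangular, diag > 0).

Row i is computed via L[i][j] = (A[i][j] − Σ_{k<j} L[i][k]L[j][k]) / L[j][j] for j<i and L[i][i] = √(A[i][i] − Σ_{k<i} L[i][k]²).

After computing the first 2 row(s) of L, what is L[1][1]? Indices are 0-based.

L[1][1] = 4

Step 1: L[0][0] = √(16) = 4.
  L[1][0] = (-12) / L[0][0] = -3.
Step 2: L[1][1] = √(16) = 4.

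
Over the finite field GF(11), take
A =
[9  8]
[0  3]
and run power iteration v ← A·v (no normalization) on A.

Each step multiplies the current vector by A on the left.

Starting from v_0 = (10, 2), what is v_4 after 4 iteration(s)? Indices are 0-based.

v_4 = (5, 8)

v_0 = (10, 2).
v_1 = A·v_0 = (7, 6).
v_2 = A·v_1 = (1, 7).
v_3 = A·v_2 = (10, 10).
v_4 = A·v_3 = (5, 8).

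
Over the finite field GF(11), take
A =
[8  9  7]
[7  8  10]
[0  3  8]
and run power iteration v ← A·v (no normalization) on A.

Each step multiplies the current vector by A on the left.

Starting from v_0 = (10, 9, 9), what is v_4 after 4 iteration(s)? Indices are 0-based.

v_0 = (10, 9, 9).
v_1 = A·v_0 = (4, 1, 0).
v_2 = A·v_1 = (8, 3, 3).
v_3 = A·v_2 = (2, 0, 0).
v_4 = A·v_3 = (5, 3, 0).

v_4 = (5, 3, 0)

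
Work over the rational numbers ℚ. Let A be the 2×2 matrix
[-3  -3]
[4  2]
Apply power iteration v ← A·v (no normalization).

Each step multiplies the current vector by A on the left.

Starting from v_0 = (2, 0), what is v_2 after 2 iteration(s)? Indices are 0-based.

v_2 = (-6, -8)

v_0 = (2, 0).
v_1 = A·v_0 = (-6, 8).
v_2 = A·v_1 = (-6, -8).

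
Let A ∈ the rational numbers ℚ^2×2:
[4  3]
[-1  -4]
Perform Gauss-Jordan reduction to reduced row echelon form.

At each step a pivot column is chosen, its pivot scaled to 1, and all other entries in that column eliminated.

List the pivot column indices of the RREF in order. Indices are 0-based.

step 1: normalize row 0 (÷4) = (1, 3/4)
  row 1: subtract -1×row0 = (0, -13/4)
step 2: normalize row 1 (÷-13/4) = (0, 1)
  row 0: subtract 3/4×row1 = (1, 0)

pivot columns: 0, 1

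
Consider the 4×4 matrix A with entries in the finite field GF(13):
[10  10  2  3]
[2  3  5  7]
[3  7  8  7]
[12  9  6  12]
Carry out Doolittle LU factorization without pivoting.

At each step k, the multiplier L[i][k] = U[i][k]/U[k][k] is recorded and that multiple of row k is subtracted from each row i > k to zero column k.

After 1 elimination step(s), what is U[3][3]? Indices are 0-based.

Step 1: pivot at (0,0) is 10.
  row1 ← row1 − (8)·row0  ⇒  L[1][0]=8, U row1=(0, 1, 2, 9)
  row2 ← row2 − (12)·row0  ⇒  L[2][0]=12, U row2=(0, 4, 10, 10)
  row3 ← row3 − (9)·row0  ⇒  L[3][0]=9, U row3=(0, 10, 1, 11)

U[3][3] = 11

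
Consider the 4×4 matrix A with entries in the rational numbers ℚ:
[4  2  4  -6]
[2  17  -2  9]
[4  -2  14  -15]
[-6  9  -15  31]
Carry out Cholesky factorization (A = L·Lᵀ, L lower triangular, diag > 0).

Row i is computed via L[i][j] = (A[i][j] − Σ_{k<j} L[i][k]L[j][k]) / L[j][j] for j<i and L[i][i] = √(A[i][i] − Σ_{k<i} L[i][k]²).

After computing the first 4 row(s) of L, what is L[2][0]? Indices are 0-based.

Step 1: L[0][0] = √(4) = 2.
  L[1][0] = (2) / L[0][0] = 1.
Step 2: L[1][1] = √(16) = 4.
  L[2][0] = (4) / L[0][0] = 2.
  L[2][1] = (-4) / L[1][1] = -1.
Step 3: L[2][2] = √(9) = 3.
  L[3][0] = (-6) / L[0][0] = -3.
  L[3][1] = (12) / L[1][1] = 3.
  L[3][2] = (-6) / L[2][2] = -2.
Step 4: L[3][3] = √(9) = 3.

L[2][0] = 2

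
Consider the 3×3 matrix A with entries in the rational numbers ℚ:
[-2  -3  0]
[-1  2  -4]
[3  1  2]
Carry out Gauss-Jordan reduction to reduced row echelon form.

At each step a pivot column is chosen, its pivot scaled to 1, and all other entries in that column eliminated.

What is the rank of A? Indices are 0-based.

rank = 3

[1] R0 /= -2  ⇒  (1, 3/2, 0)
     R1 -= -1·R0  ⇒  (0, 7/2, -4)
     R2 -= 3·R0  ⇒  (0, -7/2, 2)
[2] R1 /= 7/2  ⇒  (0, 1, -8/7)
     R0 -= 3/2·R1  ⇒  (1, 0, 12/7)
     R2 -= -7/2·R1  ⇒  (0, 0, -2)
[3] R2 /= -2  ⇒  (0, 0, 1)
     R0 -= 12/7·R2  ⇒  (1, 0, 0)
     R1 -= -8/7·R2  ⇒  (0, 1, 0)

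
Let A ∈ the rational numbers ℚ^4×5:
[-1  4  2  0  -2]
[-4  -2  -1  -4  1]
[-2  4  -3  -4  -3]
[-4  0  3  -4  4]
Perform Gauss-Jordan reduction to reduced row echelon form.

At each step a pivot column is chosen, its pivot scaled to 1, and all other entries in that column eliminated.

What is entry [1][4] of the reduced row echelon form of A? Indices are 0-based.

M[1][4] = -19/26

[1] R0 /= -1  ⇒  (1, -4, -2, 0, 2)
     R1 -= -4·R0  ⇒  (0, -18, -9, -4, 9)
     R2 -= -2·R0  ⇒  (0, -4, -7, -4, 1)
     R3 -= -4·R0  ⇒  (0, -16, -5, -4, 12)
[2] R1 /= -18  ⇒  (0, 1, 1/2, 2/9, -1/2)
     R0 -= -4·R1  ⇒  (1, 0, 0, 8/9, 0)
     R2 -= -4·R1  ⇒  (0, 0, -5, -28/9, -1)
     R3 -= -16·R1  ⇒  (0, 0, 3, -4/9, 4)
[3] R2 /= -5  ⇒  (0, 0, 1, 28/45, 1/5)
     R1 -= 1/2·R2  ⇒  (0, 1, 0, -4/45, -3/5)
     R3 -= 3·R2  ⇒  (0, 0, 0, -104/45, 17/5)
[4] R3 /= -104/45  ⇒  (0, 0, 0, 1, -153/104)
     R0 -= 8/9·R3  ⇒  (1, 0, 0, 0, 17/13)
     R1 -= -4/45·R3  ⇒  (0, 1, 0, 0, -19/26)
     R2 -= 28/45·R3  ⇒  (0, 0, 1, 0, 29/26)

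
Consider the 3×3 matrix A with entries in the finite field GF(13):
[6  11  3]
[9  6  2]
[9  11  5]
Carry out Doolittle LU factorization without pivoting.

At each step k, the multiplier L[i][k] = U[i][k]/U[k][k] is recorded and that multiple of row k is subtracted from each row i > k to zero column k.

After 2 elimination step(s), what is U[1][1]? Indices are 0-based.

U[1][1] = 9

Step 1: pivot at (0,0) is 6.
  row1 ← row1 − (8)·row0  ⇒  L[1][0]=8, U row1=(0, 9, 4)
  row2 ← row2 − (8)·row0  ⇒  L[2][0]=8, U row2=(0, 1, 7)
Step 2: pivot at (1,1) is 9.
  row2 ← row2 − (3)·row1  ⇒  L[2][1]=3, U row2=(0, 0, 8)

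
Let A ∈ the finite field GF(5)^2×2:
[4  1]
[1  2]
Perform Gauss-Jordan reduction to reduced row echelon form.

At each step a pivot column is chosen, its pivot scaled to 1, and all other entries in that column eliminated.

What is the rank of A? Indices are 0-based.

rank = 2

[1] R0 /= 4  ⇒  (1, 4)
     R1 -= 1·R0  ⇒  (0, 3)
[2] R1 /= 3  ⇒  (0, 1)
     R0 -= 4·R1  ⇒  (1, 0)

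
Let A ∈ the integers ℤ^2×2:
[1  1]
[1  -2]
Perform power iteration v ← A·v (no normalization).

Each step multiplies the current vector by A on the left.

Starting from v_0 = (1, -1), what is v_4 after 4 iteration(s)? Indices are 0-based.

v_4 = (12, -33)

v_0 = (1, -1).
v_1 = A·v_0 = (0, 3).
v_2 = A·v_1 = (3, -6).
v_3 = A·v_2 = (-3, 15).
v_4 = A·v_3 = (12, -33).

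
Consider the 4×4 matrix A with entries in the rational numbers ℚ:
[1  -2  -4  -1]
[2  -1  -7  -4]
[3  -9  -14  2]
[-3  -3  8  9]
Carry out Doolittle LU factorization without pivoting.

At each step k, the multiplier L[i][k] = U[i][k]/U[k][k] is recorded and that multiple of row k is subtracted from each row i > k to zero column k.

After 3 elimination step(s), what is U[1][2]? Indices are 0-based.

U[1][2] = 1

k=0: U[0][0]=1
  eliminate (1,0): mult=2, new row 1: (0, 3, 1, -2); set L[1][0]=2
  eliminate (2,0): mult=3, new row 2: (0, -3, -2, 5); set L[2][0]=3
  eliminate (3,0): mult=-3, new row 3: (0, -9, -4, 6); set L[3][0]=-3
k=1: U[1][1]=3
  eliminate (2,1): mult=-1, new row 2: (0, 0, -1, 3); set L[2][1]=-1
  eliminate (3,1): mult=-3, new row 3: (0, 0, -1, 0); set L[3][1]=-3
k=2: U[2][2]=-1
  eliminate (3,2): mult=1, new row 3: (0, 0, 0, -3); set L[3][2]=1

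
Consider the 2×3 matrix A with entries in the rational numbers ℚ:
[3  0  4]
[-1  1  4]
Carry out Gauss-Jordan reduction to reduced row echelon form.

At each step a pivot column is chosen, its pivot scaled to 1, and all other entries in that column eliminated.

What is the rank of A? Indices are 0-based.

rank = 2

[1] R0 /= 3  ⇒  (1, 0, 4/3)
     R1 -= -1·R0  ⇒  (0, 1, 16/3)
[2] R1 /= 1  ⇒  (0, 1, 16/3)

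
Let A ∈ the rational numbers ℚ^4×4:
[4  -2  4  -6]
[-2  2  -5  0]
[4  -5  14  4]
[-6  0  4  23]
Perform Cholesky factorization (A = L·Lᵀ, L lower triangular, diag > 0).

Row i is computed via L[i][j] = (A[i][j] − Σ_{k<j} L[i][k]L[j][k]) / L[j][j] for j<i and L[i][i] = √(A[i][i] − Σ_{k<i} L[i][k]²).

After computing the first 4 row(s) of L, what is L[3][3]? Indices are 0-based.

L[3][3] = 2

Step 1: L[0][0] = √(4) = 2.
  L[1][0] = (-2) / L[0][0] = -1.
Step 2: L[1][1] = √(1) = 1.
  L[2][0] = (4) / L[0][0] = 2.
  L[2][1] = (-3) / L[1][1] = -3.
Step 3: L[2][2] = √(1) = 1.
  L[3][0] = (-6) / L[0][0] = -3.
  L[3][1] = (-3) / L[1][1] = -3.
  L[3][2] = (1) / L[2][2] = 1.
Step 4: L[3][3] = √(4) = 2.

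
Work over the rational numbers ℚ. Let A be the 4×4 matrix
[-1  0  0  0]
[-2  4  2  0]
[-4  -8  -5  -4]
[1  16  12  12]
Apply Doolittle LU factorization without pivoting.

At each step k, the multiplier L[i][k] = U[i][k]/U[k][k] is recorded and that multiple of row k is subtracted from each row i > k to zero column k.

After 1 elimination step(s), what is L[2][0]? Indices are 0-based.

L[2][0] = 4

[col 0] pivot -1
  R1 -= 2*R0 → (0, 4, 2, 0)  (L[1][0] := 2)
  R2 -= 4*R0 → (0, -8, -5, -4)  (L[2][0] := 4)
  R3 -= -1*R0 → (0, 16, 12, 12)  (L[3][0] := -1)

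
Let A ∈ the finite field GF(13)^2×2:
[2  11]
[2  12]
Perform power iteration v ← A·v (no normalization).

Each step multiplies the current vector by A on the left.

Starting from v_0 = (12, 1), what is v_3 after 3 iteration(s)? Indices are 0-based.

v_0 = (12, 1).
v_1 = A·v_0 = (9, 10).
v_2 = A·v_1 = (11, 8).
v_3 = A·v_2 = (6, 1).

v_3 = (6, 1)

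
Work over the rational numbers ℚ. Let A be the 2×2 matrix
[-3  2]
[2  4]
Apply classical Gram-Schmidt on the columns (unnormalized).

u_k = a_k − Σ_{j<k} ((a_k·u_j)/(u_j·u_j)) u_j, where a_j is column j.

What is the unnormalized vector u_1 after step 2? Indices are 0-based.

u_1 = (32/13, 48/13)

Step 1: u_0 = a_0 = (-3, 2).
Step 2: u_1 = a_1 − (2/13)·u_0 = (32/13, 48/13).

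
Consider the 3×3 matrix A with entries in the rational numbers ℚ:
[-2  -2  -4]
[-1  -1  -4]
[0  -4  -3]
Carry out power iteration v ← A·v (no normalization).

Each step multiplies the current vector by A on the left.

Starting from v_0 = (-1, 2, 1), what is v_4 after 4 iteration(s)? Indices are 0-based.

v_4 = (3090, 2303, 2469)

v_0 = (-1, 2, 1).
v_1 = A·v_0 = (-6, -5, -11).
v_2 = A·v_1 = (66, 55, 53).
v_3 = A·v_2 = (-454, -333, -379).
v_4 = A·v_3 = (3090, 2303, 2469).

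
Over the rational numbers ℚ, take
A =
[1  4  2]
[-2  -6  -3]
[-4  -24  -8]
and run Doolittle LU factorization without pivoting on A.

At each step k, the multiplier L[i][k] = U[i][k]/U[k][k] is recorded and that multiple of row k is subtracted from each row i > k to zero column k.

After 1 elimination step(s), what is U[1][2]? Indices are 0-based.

U[1][2] = 1

Step 1: pivot at (0,0) is 1.
  row1 ← row1 − (-2)·row0  ⇒  L[1][0]=-2, U row1=(0, 2, 1)
  row2 ← row2 − (-4)·row0  ⇒  L[2][0]=-4, U row2=(0, -8, 0)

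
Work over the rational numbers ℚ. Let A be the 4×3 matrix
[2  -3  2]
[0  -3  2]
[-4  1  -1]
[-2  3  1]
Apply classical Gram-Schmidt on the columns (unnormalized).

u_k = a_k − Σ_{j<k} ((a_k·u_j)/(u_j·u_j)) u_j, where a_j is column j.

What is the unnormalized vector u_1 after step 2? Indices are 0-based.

u_1 = (-5/3, -3, -5/3, 5/3)

Step 1: u_0 = a_0 = (2, 0, -4, -2).
Step 2: u_1 = a_1 − (-2/3)·u_0 = (-5/3, -3, -5/3, 5/3).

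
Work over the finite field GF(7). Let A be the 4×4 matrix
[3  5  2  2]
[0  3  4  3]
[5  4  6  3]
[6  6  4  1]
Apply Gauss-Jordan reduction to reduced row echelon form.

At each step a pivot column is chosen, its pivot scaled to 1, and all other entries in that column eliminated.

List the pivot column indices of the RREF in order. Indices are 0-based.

pivot(0,0)=3: scale R0 → (1, 4, 3, 3)
  clear (2,0): R2 −= (5)R0 → (0, 5, 5, 2)
  clear (3,0): R3 −= (6)R0 → (0, 3, 0, 4)
pivot(1,1)=3: scale R1 → (0, 1, 6, 1)
  clear (0,1): R0 −= (4)R1 → (1, 0, 0, 6)
  clear (2,1): R2 −= (5)R1 → (0, 0, 3, 4)
  clear (3,1): R3 −= (3)R1 → (0, 0, 3, 1)
pivot(2,2)=3: scale R2 → (0, 0, 1, 6)
  clear (1,2): R1 −= (6)R2 → (0, 1, 0, 0)
  clear (3,2): R3 −= (3)R2 → (0, 0, 0, 4)
pivot(3,3)=4: scale R3 → (0, 0, 0, 1)
  clear (0,3): R0 −= (6)R3 → (1, 0, 0, 0)
  clear (2,3): R2 −= (6)R3 → (0, 0, 1, 0)

pivot columns: 0, 1, 2, 3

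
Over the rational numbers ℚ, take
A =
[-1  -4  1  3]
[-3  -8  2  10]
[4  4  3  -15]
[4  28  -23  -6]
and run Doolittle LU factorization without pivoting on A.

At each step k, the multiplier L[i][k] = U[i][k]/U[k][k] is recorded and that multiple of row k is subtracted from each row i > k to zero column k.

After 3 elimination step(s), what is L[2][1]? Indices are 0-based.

[col 0] pivot -1
  R1 -= 3*R0 → (0, 4, -1, 1)  (L[1][0] := 3)
  R2 -= -4*R0 → (0, -12, 7, -3)  (L[2][0] := -4)
  R3 -= -4*R0 → (0, 12, -19, 6)  (L[3][0] := -4)
[col 1] pivot 4
  R2 -= -3*R1 → (0, 0, 4, 0)  (L[2][1] := -3)
  R3 -= 3*R1 → (0, 0, -16, 3)  (L[3][1] := 3)
[col 2] pivot 4
  R3 -= -4*R2 → (0, 0, 0, 3)  (L[3][2] := -4)

L[2][1] = -3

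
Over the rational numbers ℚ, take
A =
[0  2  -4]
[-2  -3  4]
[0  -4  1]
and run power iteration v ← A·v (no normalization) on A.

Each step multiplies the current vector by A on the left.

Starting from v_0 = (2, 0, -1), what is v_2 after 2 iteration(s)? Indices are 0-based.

v_0 = (2, 0, -1).
v_1 = A·v_0 = (4, -8, -1).
v_2 = A·v_1 = (-12, 12, 31).

v_2 = (-12, 12, 31)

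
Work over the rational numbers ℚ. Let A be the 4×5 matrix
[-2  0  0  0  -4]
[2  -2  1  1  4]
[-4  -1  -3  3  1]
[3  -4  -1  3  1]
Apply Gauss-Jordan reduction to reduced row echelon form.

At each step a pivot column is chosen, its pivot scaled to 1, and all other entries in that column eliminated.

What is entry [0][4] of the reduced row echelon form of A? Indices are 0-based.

M[0][4] = 2

step 1: normalize row 0 (÷-2) = (1, 0, 0, 0, 2)
  row 1: subtract 2×row0 = (0, -2, 1, 1, 0)
  row 2: subtract -4×row0 = (0, -1, -3, 3, 9)
  row 3: subtract 3×row0 = (0, -4, -1, 3, -5)
step 2: normalize row 1 (÷-2) = (0, 1, -1/2, -1/2, 0)
  row 2: subtract -1×row1 = (0, 0, -7/2, 5/2, 9)
  row 3: subtract -4×row1 = (0, 0, -3, 1, -5)
step 3: normalize row 2 (÷-7/2) = (0, 0, 1, -5/7, -18/7)
  row 1: subtract -1/2×row2 = (0, 1, 0, -6/7, -9/7)
  row 3: subtract -3×row2 = (0, 0, 0, -8/7, -89/7)
step 4: normalize row 3 (÷-8/7) = (0, 0, 0, 1, 89/8)
  row 1: subtract -6/7×row3 = (0, 1, 0, 0, 33/4)
  row 2: subtract -5/7×row3 = (0, 0, 1, 0, 43/8)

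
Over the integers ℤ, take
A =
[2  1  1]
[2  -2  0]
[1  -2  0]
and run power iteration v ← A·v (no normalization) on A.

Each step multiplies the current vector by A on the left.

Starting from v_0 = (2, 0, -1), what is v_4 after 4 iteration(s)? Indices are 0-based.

v_0 = (2, 0, -1).
v_1 = A·v_0 = (3, 4, 2).
v_2 = A·v_1 = (12, -2, -5).
v_3 = A·v_2 = (17, 28, 16).
v_4 = A·v_3 = (78, -22, -39).

v_4 = (78, -22, -39)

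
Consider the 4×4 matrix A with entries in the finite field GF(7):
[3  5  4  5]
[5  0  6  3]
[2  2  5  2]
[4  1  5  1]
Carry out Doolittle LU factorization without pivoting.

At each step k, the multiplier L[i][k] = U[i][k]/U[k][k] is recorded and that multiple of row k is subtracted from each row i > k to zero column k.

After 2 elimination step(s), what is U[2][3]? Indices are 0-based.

[col 0] pivot 3
  R1 -= 4*R0 → (0, 1, 4, 4)  (L[1][0] := 4)
  R2 -= 3*R0 → (0, 1, 0, 1)  (L[2][0] := 3)
  R3 -= 6*R0 → (0, 6, 2, 6)  (L[3][0] := 6)
[col 1] pivot 1
  R2 -= 1*R1 → (0, 0, 3, 4)  (L[2][1] := 1)
  R3 -= 6*R1 → (0, 0, 6, 3)  (L[3][1] := 6)

U[2][3] = 4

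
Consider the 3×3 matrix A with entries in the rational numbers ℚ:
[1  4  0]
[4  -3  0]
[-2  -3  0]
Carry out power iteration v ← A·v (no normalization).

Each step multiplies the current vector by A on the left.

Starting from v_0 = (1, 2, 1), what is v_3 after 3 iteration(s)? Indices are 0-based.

v_0 = (1, 2, 1).
v_1 = A·v_0 = (9, -2, -8).
v_2 = A·v_1 = (1, 42, -12).
v_3 = A·v_2 = (169, -122, -128).

v_3 = (169, -122, -128)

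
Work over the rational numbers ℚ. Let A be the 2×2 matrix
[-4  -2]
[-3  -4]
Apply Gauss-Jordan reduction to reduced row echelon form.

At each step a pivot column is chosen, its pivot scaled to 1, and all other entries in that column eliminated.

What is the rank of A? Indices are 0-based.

rank = 2

[1] R0 /= -4  ⇒  (1, 1/2)
     R1 -= -3·R0  ⇒  (0, -5/2)
[2] R1 /= -5/2  ⇒  (0, 1)
     R0 -= 1/2·R1  ⇒  (1, 0)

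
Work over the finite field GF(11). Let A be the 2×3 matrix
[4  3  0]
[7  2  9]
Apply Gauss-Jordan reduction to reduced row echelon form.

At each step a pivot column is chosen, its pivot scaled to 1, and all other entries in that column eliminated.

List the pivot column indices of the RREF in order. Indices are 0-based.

pivot columns: 0, 1

step 1: normalize row 0 (÷4) = (1, 9, 0)
  row 1: subtract 7×row0 = (0, 5, 9)
step 2: normalize row 1 (÷5) = (0, 1, 4)
  row 0: subtract 9×row1 = (1, 0, 8)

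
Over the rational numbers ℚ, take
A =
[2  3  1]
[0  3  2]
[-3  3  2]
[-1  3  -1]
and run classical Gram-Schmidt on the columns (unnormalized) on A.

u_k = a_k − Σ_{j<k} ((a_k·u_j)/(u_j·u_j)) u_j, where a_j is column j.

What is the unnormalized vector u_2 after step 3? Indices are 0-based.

Step 1: u_0 = a_0 = (2, 0, -3, -1).
Step 2: u_1 = a_1 − (-3/7)·u_0 = (27/7, 3, 12/7, 18/7).
Step 3: u_2 = a_2 − (-3/14)·u_0 − (25/78)·u_1 = (5/26, 27/26, 21/26, -53/26).

u_2 = (5/26, 27/26, 21/26, -53/26)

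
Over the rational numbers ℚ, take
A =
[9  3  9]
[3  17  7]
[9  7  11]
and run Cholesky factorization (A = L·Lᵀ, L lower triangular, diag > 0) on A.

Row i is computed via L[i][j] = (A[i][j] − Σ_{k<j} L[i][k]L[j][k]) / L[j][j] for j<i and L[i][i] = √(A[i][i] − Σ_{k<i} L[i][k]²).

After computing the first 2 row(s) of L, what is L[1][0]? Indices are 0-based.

L[1][0] = 1

Step 1: L[0][0] = √(9) = 3.
  L[1][0] = (3) / L[0][0] = 1.
Step 2: L[1][1] = √(16) = 4.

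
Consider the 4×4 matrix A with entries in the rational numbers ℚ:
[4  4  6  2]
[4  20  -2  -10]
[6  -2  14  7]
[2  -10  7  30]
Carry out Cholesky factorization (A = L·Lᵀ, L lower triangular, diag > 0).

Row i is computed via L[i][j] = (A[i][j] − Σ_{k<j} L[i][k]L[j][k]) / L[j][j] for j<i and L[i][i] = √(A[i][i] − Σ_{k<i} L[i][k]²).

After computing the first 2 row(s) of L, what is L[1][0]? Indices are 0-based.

L[1][0] = 2

Step 1: L[0][0] = √(4) = 2.
  L[1][0] = (4) / L[0][0] = 2.
Step 2: L[1][1] = √(16) = 4.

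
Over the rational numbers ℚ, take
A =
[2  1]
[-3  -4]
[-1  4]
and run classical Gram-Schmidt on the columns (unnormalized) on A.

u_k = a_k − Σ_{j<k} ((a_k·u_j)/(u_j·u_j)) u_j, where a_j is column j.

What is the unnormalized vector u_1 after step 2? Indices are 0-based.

u_1 = (-3/7, -13/7, 33/7)

Step 1: u_0 = a_0 = (2, -3, -1).
Step 2: u_1 = a_1 − (5/7)·u_0 = (-3/7, -13/7, 33/7).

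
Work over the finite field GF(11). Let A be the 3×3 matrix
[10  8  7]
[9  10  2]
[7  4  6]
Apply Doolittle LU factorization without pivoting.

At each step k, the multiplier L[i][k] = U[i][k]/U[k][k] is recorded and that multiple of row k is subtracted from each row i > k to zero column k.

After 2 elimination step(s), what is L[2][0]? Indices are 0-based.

Step 1: pivot at (0,0) is 10.
  row1 ← row1 − (2)·row0  ⇒  L[1][0]=2, U row1=(0, 5, 10)
  row2 ← row2 − (4)·row0  ⇒  L[2][0]=4, U row2=(0, 5, 0)
Step 2: pivot at (1,1) is 5.
  row2 ← row2 − (1)·row1  ⇒  L[2][1]=1, U row2=(0, 0, 1)

L[2][0] = 4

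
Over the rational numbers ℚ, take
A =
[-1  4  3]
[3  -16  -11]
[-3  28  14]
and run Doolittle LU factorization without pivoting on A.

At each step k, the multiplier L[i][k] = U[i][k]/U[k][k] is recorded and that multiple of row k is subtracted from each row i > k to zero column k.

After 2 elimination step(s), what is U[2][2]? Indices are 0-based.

U[2][2] = -3

Step 1: pivot at (0,0) is -1.
  row1 ← row1 − (-3)·row0  ⇒  L[1][0]=-3, U row1=(0, -4, -2)
  row2 ← row2 − (3)·row0  ⇒  L[2][0]=3, U row2=(0, 16, 5)
Step 2: pivot at (1,1) is -4.
  row2 ← row2 − (-4)·row1  ⇒  L[2][1]=-4, U row2=(0, 0, -3)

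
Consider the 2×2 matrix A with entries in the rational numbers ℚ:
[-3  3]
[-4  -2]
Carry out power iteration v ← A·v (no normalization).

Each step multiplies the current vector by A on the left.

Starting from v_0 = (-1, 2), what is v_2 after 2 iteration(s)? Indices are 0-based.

v_0 = (-1, 2).
v_1 = A·v_0 = (9, 0).
v_2 = A·v_1 = (-27, -36).

v_2 = (-27, -36)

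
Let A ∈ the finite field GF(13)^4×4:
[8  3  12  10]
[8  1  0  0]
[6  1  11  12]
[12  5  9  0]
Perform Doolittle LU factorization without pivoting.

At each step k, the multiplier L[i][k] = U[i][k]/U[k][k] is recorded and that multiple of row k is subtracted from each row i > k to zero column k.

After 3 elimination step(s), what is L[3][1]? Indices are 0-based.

L[3][1] = 3

[col 0] pivot 8
  R1 -= 1*R0 → (0, 11, 1, 3)  (L[1][0] := 1)
  R2 -= 4*R0 → (0, 2, 2, 11)  (L[2][0] := 4)
  R3 -= 8*R0 → (0, 7, 4, 11)  (L[3][0] := 8)
[col 1] pivot 11
  R2 -= 12*R1 → (0, 0, 3, 1)  (L[2][1] := 12)
  R3 -= 3*R1 → (0, 0, 1, 2)  (L[3][1] := 3)
[col 2] pivot 3
  R3 -= 9*R2 → (0, 0, 0, 6)  (L[3][2] := 9)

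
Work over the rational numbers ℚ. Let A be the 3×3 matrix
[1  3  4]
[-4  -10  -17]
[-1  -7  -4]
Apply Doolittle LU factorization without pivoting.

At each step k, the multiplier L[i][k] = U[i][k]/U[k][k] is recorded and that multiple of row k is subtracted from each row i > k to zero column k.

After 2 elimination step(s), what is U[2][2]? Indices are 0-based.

U[2][2] = -2

[col 0] pivot 1
  R1 -= -4*R0 → (0, 2, -1)  (L[1][0] := -4)
  R2 -= -1*R0 → (0, -4, 0)  (L[2][0] := -1)
[col 1] pivot 2
  R2 -= -2*R1 → (0, 0, -2)  (L[2][1] := -2)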